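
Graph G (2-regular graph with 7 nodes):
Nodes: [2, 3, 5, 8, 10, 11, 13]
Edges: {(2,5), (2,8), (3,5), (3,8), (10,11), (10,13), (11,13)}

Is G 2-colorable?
No, G is not 2-colorable

The clique on vertices [10, 11, 13] has size 3 > 2, so it alone needs 3 colors.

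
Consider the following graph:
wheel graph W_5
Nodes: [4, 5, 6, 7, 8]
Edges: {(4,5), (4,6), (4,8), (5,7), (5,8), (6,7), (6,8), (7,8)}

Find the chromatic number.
Clique number ω(G) = 3 (lower bound: χ ≥ ω).
The clique on [4, 5, 8] has size 3, forcing χ ≥ 3, and the coloring below uses 3 colors, so χ(G) = 3.
A valid 3-coloring: color 1: [8]; color 2: [4, 7]; color 3: [5, 6].

χ(G) = 3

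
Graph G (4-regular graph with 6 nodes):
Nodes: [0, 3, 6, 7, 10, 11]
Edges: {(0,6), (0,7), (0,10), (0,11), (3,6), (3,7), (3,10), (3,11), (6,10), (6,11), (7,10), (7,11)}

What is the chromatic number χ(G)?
Clique number ω(G) = 3 (lower bound: χ ≥ ω).
The clique on [0, 6, 10] has size 3, forcing χ ≥ 3, and the coloring below uses 3 colors, so χ(G) = 3.
A valid 3-coloring: color 1: [6, 7]; color 2: [10, 11]; color 3: [0, 3].

χ(G) = 3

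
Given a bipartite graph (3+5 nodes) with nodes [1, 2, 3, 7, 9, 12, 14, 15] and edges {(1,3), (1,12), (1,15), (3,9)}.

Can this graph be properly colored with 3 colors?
Yes, G is 3-colorable

A valid 3-coloring: color 1: [1, 2, 7, 9, 14]; color 2: [3, 12, 15].
(χ(G) = 2 ≤ 3.)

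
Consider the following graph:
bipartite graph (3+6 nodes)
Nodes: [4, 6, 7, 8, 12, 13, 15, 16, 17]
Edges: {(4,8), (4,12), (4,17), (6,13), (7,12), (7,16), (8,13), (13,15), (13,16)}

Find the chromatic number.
Clique number ω(G) = 2 (lower bound: χ ≥ ω).
The graph is bipartite (no odd cycle), so 2 colors suffice: χ(G) = 2.
A valid 2-coloring: color 1: [4, 7, 13]; color 2: [6, 8, 12, 15, 16, 17].

χ(G) = 2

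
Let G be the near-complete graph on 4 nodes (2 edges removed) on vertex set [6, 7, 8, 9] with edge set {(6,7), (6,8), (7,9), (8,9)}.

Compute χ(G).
χ(G) = 2

Clique number ω(G) = 2 (lower bound: χ ≥ ω).
The graph is bipartite (no odd cycle), so 2 colors suffice: χ(G) = 2.
A valid 2-coloring: color 1: [7, 8]; color 2: [6, 9].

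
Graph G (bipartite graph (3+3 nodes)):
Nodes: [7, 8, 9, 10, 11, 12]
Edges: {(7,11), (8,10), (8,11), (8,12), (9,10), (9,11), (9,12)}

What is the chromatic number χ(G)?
χ(G) = 2

Clique number ω(G) = 2 (lower bound: χ ≥ ω).
The graph is bipartite (no odd cycle), so 2 colors suffice: χ(G) = 2.
A valid 2-coloring: color 1: [7, 8, 9]; color 2: [10, 11, 12].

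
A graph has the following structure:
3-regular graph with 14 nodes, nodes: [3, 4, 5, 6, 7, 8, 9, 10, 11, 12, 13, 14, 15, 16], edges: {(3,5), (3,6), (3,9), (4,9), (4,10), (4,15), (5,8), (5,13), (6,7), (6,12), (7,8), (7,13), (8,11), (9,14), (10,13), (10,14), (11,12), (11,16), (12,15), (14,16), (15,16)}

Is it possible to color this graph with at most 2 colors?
No, G is not 2-colorable

Odd cycle [14, 9, 4, 15, 16] needs 3 colors (χ ≥ 3).
Hence χ(G) ≥ 3 > 2, so no proper 2-coloring exists.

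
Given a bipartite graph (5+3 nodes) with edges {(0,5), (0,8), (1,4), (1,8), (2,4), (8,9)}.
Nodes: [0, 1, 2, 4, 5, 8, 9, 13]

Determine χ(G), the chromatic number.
χ(G) = 2

Clique number ω(G) = 2 (lower bound: χ ≥ ω).
The graph is bipartite (no odd cycle), so 2 colors suffice: χ(G) = 2.
A valid 2-coloring: color 1: [4, 5, 8, 13]; color 2: [0, 1, 2, 9].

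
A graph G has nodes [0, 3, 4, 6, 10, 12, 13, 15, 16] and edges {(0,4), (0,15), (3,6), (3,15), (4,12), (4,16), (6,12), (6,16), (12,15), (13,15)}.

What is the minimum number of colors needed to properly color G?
Clique number ω(G) = 2 (lower bound: χ ≥ ω).
The graph is bipartite (no odd cycle), so 2 colors suffice: χ(G) = 2.
A valid 2-coloring: color 1: [4, 6, 10, 15]; color 2: [0, 3, 12, 13, 16].

χ(G) = 2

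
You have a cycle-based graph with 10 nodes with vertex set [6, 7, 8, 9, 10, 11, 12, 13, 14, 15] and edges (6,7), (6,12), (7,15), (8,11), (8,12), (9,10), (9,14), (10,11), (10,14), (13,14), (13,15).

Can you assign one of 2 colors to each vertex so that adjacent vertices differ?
The clique on vertices [9, 10, 14] has size 3 > 2, so it alone needs 3 colors.

No, G is not 2-colorable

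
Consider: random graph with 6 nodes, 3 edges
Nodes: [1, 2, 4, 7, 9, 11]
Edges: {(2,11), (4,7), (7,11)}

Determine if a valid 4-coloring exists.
A valid 4-coloring: color 1: [1, 2, 7, 9]; color 2: [4, 11].
(χ(G) = 2 ≤ 4.)

Yes, G is 4-colorable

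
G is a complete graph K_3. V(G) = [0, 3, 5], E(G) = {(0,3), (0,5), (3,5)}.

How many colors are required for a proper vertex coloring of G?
χ(G) = 3

Clique number ω(G) = 3 (lower bound: χ ≥ ω).
The clique on [0, 3, 5] has size 3, forcing χ ≥ 3, and the coloring below uses 3 colors, so χ(G) = 3.
A valid 3-coloring: color 1: [5]; color 2: [0]; color 3: [3].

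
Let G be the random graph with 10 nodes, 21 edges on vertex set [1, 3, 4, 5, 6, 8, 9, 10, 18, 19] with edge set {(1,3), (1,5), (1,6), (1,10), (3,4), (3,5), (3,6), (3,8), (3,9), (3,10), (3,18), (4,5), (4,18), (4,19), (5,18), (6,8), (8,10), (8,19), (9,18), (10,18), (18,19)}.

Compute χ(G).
χ(G) = 4

Clique number ω(G) = 4 (lower bound: χ ≥ ω).
The clique on [3, 4, 5, 18] has size 4, forcing χ ≥ 4, and the coloring below uses 4 colors, so χ(G) = 4.
A valid 4-coloring: color 1: [3, 19]; color 2: [1, 8, 18]; color 3: [4, 6, 9, 10]; color 4: [5].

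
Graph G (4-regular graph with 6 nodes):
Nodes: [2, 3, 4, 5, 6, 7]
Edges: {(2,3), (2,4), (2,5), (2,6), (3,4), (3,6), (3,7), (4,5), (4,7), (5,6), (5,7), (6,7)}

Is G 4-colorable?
A valid 4-coloring: color 1: [4, 6]; color 2: [3, 5]; color 3: [2, 7].
(χ(G) = 3 ≤ 4.)

Yes, G is 4-colorable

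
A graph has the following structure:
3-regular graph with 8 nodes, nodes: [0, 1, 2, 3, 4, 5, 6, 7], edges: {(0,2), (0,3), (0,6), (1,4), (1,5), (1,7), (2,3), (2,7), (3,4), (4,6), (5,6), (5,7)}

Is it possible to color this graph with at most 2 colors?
No, G is not 2-colorable

The clique on vertices [0, 2, 3] has size 3 > 2, so it alone needs 3 colors.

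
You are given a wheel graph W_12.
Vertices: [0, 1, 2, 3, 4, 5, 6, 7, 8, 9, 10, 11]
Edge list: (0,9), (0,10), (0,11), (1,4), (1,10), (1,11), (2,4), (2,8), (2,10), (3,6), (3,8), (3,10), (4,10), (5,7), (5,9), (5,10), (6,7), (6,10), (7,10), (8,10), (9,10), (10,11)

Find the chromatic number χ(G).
χ(G) = 4

Clique number ω(G) = 3 (lower bound: χ ≥ ω).
Odd cycle [4, 2, 8, 3, 6, 7, 5, 9, 0, 11, 1] needs 3 colors (χ ≥ 3).
Vertex 10 is adjacent to every vertex of [0, 1, 2, 3, 4, 5, 6, 7, 8, 9, 11], which already need 3 colors among themselves, so 10 needs a new color (χ ≥ 4).
The coloring below uses 4 colors, so χ(G) = 4.
A valid 4-coloring: color 1: [10]; color 2: [4, 5, 6, 8, 11]; color 3: [1, 2, 3, 7, 9]; color 4: [0].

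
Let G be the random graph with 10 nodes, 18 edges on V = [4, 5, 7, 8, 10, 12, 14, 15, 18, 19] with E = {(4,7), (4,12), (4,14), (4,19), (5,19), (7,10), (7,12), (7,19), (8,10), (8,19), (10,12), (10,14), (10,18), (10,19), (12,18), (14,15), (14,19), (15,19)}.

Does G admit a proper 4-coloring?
A valid 4-coloring: color 1: [12, 19]; color 2: [4, 5, 10, 15]; color 3: [7, 8, 14, 18].
(χ(G) = 3 ≤ 4.)

Yes, G is 4-colorable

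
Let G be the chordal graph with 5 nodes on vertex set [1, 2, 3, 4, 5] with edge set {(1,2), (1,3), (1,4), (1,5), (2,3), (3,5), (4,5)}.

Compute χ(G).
χ(G) = 3

Clique number ω(G) = 3 (lower bound: χ ≥ ω).
The clique on [1, 2, 3] has size 3, forcing χ ≥ 3, and the coloring below uses 3 colors, so χ(G) = 3.
A valid 3-coloring: color 1: [1]; color 2: [2, 5]; color 3: [3, 4].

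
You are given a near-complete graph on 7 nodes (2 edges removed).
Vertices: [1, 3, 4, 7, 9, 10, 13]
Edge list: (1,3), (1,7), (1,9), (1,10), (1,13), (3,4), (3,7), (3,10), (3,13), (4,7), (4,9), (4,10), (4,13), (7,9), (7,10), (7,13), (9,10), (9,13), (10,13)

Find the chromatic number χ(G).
Clique number ω(G) = 5 (lower bound: χ ≥ ω).
The clique on [1, 7, 9, 10, 13] has size 5, forcing χ ≥ 5, and the coloring below uses 5 colors, so χ(G) = 5.
A valid 5-coloring: color 1: [7]; color 2: [13]; color 3: [10]; color 4: [1, 4]; color 5: [3, 9].

χ(G) = 5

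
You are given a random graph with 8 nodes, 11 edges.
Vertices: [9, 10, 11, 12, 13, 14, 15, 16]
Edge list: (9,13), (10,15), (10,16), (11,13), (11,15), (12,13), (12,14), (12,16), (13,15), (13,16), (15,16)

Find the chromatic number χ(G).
Clique number ω(G) = 3 (lower bound: χ ≥ ω).
The clique on [10, 15, 16] has size 3, forcing χ ≥ 3, and the coloring below uses 3 colors, so χ(G) = 3.
A valid 3-coloring: color 1: [10, 13, 14]; color 2: [9, 11, 16]; color 3: [12, 15].

χ(G) = 3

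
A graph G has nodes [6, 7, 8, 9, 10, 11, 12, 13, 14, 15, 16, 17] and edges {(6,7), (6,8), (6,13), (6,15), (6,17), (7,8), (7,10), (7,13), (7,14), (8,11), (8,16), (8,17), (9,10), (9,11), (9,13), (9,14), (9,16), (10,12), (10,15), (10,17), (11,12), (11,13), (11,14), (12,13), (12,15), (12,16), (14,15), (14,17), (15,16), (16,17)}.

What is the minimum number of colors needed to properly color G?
Clique number ω(G) = 3 (lower bound: χ ≥ ω).
Suppose a proper 3-coloring c exists. The clique [6, 7, 8] takes 3 distinct colors; by symmetry let c(6) = 1, c(7) = 2, c(8) = 3.
- Vertex 13: neighbors [6, 7] already have colors [1, 2] ⇒ c(13) = 3.
- Vertex 17: neighbors [6, 8] already have colors [1, 3] ⇒ c(17) = 2.
- Vertex 16: neighbors [17, 8] already have colors [2, 3] ⇒ c(16) = 1.
- Vertex 9: neighbors [16, 13] already have colors [1, 3] ⇒ c(9) = 2.
- Vertex 12: neighbors [16, 13] already have colors [1, 3] ⇒ c(12) = 2.
- Vertex 15: neighbors [6, 12] already have colors [1, 2] ⇒ c(15) = 3.
- Vertex 11: neighbors [9, 8] already have colors [2, 3] ⇒ c(11) = 1.
- Vertex 14: neighbors [11, 7, 15] already have colors [1, 2, 3] — all 3 colors blocked. Contradiction.
The forced assignments end in a contradiction, so G has no proper 3-coloring (χ ≥ 4).
The coloring below uses 4 colors, so χ(G) = 4.
A valid 4-coloring: color 1: [6, 10, 14, 16]; color 2: [8, 13, 15]; color 3: [7, 9, 12, 17]; color 4: [11].

χ(G) = 4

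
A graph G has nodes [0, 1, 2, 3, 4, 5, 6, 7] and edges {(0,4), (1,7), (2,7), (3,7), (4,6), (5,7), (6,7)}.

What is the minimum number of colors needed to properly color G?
Clique number ω(G) = 2 (lower bound: χ ≥ ω).
The graph is bipartite (no odd cycle), so 2 colors suffice: χ(G) = 2.
A valid 2-coloring: color 1: [4, 7]; color 2: [0, 1, 2, 3, 5, 6].

χ(G) = 2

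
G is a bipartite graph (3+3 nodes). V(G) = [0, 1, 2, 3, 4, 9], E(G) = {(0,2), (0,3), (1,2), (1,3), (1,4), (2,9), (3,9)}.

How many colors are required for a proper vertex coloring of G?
χ(G) = 2

Clique number ω(G) = 2 (lower bound: χ ≥ ω).
The graph is bipartite (no odd cycle), so 2 colors suffice: χ(G) = 2.
A valid 2-coloring: color 1: [0, 1, 9]; color 2: [2, 3, 4].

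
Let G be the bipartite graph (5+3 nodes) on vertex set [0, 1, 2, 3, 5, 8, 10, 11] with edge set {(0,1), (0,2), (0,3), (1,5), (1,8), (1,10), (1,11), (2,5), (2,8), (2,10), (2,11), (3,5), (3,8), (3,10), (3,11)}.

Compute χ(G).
χ(G) = 2

Clique number ω(G) = 2 (lower bound: χ ≥ ω).
The graph is bipartite (no odd cycle), so 2 colors suffice: χ(G) = 2.
A valid 2-coloring: color 1: [1, 2, 3]; color 2: [0, 5, 8, 10, 11].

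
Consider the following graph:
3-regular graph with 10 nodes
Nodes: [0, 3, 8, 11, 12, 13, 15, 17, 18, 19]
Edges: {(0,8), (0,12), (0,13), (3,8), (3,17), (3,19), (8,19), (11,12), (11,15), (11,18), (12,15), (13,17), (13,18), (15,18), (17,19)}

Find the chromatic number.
χ(G) = 3

Clique number ω(G) = 3 (lower bound: χ ≥ ω).
The clique on [3, 8, 19] has size 3, forcing χ ≥ 3, and the coloring below uses 3 colors, so χ(G) = 3.
A valid 3-coloring: color 1: [8, 12, 17, 18]; color 2: [3, 13, 15]; color 3: [0, 11, 19].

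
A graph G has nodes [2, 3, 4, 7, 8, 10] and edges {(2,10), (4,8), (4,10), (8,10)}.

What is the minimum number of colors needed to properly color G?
χ(G) = 3

Clique number ω(G) = 3 (lower bound: χ ≥ ω).
The clique on [4, 8, 10] has size 3, forcing χ ≥ 3, and the coloring below uses 3 colors, so χ(G) = 3.
A valid 3-coloring: color 1: [3, 7, 10]; color 2: [2, 4]; color 3: [8].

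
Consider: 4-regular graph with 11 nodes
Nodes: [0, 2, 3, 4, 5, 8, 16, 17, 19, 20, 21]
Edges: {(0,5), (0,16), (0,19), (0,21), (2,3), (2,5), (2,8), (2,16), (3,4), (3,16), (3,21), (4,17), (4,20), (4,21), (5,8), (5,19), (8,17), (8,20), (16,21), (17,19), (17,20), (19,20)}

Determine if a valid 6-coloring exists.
Yes, G is 6-colorable

A valid 6-coloring: color 1: [0, 3, 20]; color 2: [4, 8, 16, 19]; color 3: [2, 17, 21]; color 4: [5].
(χ(G) = 4 ≤ 6.)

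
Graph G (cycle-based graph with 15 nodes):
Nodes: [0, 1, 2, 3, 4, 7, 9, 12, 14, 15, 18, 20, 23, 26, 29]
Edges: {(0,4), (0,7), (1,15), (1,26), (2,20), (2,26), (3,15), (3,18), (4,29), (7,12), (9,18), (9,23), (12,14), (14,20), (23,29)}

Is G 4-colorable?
A valid 4-coloring: color 1: [4, 12, 15, 18, 20, 23, 26]; color 2: [0, 1, 2, 3, 9, 14, 29]; color 3: [7].
(χ(G) = 3 ≤ 4.)

Yes, G is 4-colorable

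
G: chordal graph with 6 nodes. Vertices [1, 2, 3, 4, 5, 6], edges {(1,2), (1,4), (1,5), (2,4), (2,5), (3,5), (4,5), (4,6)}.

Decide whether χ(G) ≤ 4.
Yes, G is 4-colorable

A valid 4-coloring: color 1: [3, 4]; color 2: [5, 6]; color 3: [1]; color 4: [2].
(χ(G) = 4 ≤ 4.)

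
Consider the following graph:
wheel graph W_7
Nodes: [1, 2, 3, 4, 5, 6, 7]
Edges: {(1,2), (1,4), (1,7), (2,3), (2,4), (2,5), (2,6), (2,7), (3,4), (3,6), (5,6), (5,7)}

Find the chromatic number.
Clique number ω(G) = 3 (lower bound: χ ≥ ω).
The clique on [1, 2, 4] has size 3, forcing χ ≥ 3, and the coloring below uses 3 colors, so χ(G) = 3.
A valid 3-coloring: color 1: [2]; color 2: [4, 6, 7]; color 3: [1, 3, 5].

χ(G) = 3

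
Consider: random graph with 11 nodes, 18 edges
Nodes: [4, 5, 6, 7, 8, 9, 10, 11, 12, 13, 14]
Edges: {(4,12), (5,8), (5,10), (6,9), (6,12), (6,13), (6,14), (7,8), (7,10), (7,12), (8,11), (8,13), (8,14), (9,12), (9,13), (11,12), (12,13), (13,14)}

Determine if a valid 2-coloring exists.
No, G is not 2-colorable

The clique on vertices [6, 9, 12, 13] has size 4 > 2, so it alone needs 4 colors.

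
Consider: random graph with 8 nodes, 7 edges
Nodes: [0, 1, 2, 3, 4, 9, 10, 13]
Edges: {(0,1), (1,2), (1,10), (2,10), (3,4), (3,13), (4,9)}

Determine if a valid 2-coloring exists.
No, G is not 2-colorable

The clique on vertices [1, 2, 10] has size 3 > 2, so it alone needs 3 colors.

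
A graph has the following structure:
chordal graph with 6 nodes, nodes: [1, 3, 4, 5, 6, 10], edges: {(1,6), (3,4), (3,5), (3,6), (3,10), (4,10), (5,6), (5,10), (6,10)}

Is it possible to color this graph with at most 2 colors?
No, G is not 2-colorable

The clique on vertices [3, 5, 6, 10] has size 4 > 2, so it alone needs 4 colors.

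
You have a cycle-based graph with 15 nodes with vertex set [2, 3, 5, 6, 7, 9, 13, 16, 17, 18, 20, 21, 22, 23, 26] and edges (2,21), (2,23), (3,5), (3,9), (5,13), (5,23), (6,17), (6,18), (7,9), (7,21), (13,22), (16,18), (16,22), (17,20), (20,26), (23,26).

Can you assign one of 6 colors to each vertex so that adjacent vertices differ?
A valid 6-coloring: color 1: [6, 9, 13, 16, 20, 21, 23]; color 2: [2, 5, 7, 17, 18, 22, 26]; color 3: [3].
(χ(G) = 3 ≤ 6.)

Yes, G is 6-colorable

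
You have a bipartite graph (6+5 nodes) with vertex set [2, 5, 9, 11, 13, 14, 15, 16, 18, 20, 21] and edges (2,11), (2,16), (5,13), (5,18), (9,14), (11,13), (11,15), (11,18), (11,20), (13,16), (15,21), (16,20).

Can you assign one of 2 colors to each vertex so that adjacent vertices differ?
Yes, G is 2-colorable

A valid 2-coloring: color 1: [5, 11, 14, 16, 21]; color 2: [2, 9, 13, 15, 18, 20].
(χ(G) = 2 ≤ 2.)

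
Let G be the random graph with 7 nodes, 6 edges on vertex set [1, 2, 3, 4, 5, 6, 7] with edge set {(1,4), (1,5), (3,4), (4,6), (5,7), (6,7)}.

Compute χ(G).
Clique number ω(G) = 2 (lower bound: χ ≥ ω).
Odd cycle [1, 4, 6, 7, 5] needs 3 colors (χ ≥ 3).
The coloring below uses 3 colors, so χ(G) = 3.
A valid 3-coloring: color 1: [2, 4, 5]; color 2: [1, 3, 7]; color 3: [6].

χ(G) = 3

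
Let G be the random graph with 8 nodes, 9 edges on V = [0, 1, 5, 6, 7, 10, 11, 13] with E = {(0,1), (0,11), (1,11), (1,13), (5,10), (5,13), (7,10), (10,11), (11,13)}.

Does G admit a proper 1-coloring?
The clique on vertices [0, 1, 11] has size 3 > 1, so it alone needs 3 colors.

No, G is not 1-colorable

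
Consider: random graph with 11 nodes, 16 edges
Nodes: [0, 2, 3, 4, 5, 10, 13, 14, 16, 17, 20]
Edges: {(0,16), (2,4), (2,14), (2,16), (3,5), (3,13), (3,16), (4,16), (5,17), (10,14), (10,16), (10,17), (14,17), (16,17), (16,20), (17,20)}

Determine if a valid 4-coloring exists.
Yes, G is 4-colorable

A valid 4-coloring: color 1: [5, 13, 14, 16]; color 2: [0, 3, 4, 17]; color 3: [2, 10, 20].
(χ(G) = 3 ≤ 4.)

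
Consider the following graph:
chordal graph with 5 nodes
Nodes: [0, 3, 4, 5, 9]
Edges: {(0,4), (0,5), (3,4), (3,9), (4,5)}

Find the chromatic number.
Clique number ω(G) = 3 (lower bound: χ ≥ ω).
The clique on [0, 4, 5] has size 3, forcing χ ≥ 3, and the coloring below uses 3 colors, so χ(G) = 3.
A valid 3-coloring: color 1: [4, 9]; color 2: [3, 5]; color 3: [0].

χ(G) = 3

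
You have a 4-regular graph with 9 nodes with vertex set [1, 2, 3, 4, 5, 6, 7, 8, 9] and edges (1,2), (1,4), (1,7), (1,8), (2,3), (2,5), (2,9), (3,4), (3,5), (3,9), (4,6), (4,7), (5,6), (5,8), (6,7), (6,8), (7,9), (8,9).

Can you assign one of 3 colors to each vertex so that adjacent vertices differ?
A valid 3-coloring: color 1: [4, 5, 9]; color 2: [2, 7, 8]; color 3: [1, 3, 6].
(χ(G) = 3 ≤ 3.)

Yes, G is 3-colorable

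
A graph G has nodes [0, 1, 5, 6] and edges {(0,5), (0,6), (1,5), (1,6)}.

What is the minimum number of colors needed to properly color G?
χ(G) = 2

Clique number ω(G) = 2 (lower bound: χ ≥ ω).
The graph is bipartite (no odd cycle), so 2 colors suffice: χ(G) = 2.
A valid 2-coloring: color 1: [0, 1]; color 2: [5, 6].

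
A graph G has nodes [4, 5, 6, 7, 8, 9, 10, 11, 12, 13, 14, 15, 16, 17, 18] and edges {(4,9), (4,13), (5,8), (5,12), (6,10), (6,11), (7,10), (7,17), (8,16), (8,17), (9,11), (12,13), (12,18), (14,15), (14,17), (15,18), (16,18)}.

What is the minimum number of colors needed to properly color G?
χ(G) = 3

Clique number ω(G) = 2 (lower bound: χ ≥ ω).
Odd cycle [8, 17, 14, 15, 18, 12, 5] needs 3 colors (χ ≥ 3).
The coloring below uses 3 colors, so χ(G) = 3.
A valid 3-coloring: color 1: [6, 7, 8, 9, 12, 15]; color 2: [4, 5, 10, 11, 17, 18]; color 3: [13, 14, 16].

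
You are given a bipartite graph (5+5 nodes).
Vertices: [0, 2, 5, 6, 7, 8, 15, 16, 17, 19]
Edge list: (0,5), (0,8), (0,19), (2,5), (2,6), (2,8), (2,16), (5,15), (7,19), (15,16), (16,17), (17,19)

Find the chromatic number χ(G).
Clique number ω(G) = 2 (lower bound: χ ≥ ω).
The graph is bipartite (no odd cycle), so 2 colors suffice: χ(G) = 2.
A valid 2-coloring: color 1: [0, 2, 7, 15, 17]; color 2: [5, 6, 8, 16, 19].

χ(G) = 2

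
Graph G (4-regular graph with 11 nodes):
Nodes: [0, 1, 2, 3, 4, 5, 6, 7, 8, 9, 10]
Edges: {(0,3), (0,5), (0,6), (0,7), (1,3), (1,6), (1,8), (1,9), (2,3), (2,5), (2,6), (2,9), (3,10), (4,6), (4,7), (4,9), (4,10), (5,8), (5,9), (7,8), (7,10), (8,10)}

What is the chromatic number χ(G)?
χ(G) = 3

Clique number ω(G) = 3 (lower bound: χ ≥ ω).
The clique on [2, 5, 9] has size 3, forcing χ ≥ 3, and the coloring below uses 3 colors, so χ(G) = 3.
A valid 3-coloring: color 1: [0, 2, 4, 8]; color 2: [3, 6, 7, 9]; color 3: [1, 5, 10].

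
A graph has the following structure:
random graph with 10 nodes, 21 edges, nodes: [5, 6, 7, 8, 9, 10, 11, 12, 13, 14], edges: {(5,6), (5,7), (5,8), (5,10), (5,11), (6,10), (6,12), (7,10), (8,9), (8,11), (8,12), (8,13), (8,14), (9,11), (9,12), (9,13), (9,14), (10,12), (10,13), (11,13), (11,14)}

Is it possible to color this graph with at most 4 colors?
Yes, G is 4-colorable

A valid 4-coloring: color 1: [8, 10]; color 2: [5, 9]; color 3: [6, 7, 11]; color 4: [12, 13, 14].
(χ(G) = 4 ≤ 4.)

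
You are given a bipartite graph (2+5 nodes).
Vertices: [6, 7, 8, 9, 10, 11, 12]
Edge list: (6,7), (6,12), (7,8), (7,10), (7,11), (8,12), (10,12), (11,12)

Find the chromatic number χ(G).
χ(G) = 2

Clique number ω(G) = 2 (lower bound: χ ≥ ω).
The graph is bipartite (no odd cycle), so 2 colors suffice: χ(G) = 2.
A valid 2-coloring: color 1: [7, 9, 12]; color 2: [6, 8, 10, 11].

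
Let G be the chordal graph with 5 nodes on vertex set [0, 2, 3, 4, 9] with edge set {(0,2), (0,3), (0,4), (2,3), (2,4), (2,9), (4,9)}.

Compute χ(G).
χ(G) = 3

Clique number ω(G) = 3 (lower bound: χ ≥ ω).
The clique on [0, 2, 3] has size 3, forcing χ ≥ 3, and the coloring below uses 3 colors, so χ(G) = 3.
A valid 3-coloring: color 1: [2]; color 2: [0, 9]; color 3: [3, 4].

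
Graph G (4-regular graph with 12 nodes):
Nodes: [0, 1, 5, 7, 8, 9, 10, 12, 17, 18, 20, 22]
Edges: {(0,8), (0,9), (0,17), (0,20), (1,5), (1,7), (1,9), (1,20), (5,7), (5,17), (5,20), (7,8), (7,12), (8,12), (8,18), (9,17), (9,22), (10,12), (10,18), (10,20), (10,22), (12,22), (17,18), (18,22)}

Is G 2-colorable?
The clique on vertices [0, 9, 17] has size 3 > 2, so it alone needs 3 colors.

No, G is not 2-colorable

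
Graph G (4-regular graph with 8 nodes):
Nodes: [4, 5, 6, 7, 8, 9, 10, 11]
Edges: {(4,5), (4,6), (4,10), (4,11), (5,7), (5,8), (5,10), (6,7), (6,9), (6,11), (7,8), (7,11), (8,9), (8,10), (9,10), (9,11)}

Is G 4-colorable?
Yes, G is 4-colorable

A valid 4-coloring: color 1: [5, 9]; color 2: [6, 10]; color 3: [8, 11]; color 4: [4, 7].
(χ(G) = 4 ≤ 4.)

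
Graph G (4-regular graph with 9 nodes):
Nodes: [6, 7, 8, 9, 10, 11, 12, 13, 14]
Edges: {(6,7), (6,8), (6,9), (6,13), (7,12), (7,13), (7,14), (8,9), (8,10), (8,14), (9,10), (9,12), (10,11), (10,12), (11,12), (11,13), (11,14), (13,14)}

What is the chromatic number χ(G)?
Clique number ω(G) = 3 (lower bound: χ ≥ ω).
The clique on [6, 8, 9] has size 3, forcing χ ≥ 3, and the coloring below uses 3 colors, so χ(G) = 3.
A valid 3-coloring: color 1: [6, 10, 14]; color 2: [7, 9, 11]; color 3: [8, 12, 13].

χ(G) = 3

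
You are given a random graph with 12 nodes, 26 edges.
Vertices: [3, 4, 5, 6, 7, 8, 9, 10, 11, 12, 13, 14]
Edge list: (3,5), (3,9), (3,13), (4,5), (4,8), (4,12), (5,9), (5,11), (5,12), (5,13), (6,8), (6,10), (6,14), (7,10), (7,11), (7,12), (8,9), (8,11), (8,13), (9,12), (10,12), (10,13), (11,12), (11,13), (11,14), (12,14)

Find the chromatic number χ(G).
χ(G) = 4

Clique number ω(G) = 3 (lower bound: χ ≥ ω).
Odd cycle [12, 9, 3, 13, 11] needs 3 colors (χ ≥ 3).
Vertex 5 is adjacent to every vertex of [3, 9, 11, 12, 13], which already need 3 colors among themselves, so 5 needs a new color (χ ≥ 4).
The coloring below uses 4 colors, so χ(G) = 4.
A valid 4-coloring: color 1: [6, 12, 13]; color 2: [3, 4, 10, 11]; color 3: [5, 7, 8, 14]; color 4: [9].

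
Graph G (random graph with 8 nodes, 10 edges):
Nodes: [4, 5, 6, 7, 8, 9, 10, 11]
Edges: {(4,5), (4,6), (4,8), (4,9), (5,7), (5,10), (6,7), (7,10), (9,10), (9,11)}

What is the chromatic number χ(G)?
χ(G) = 3

Clique number ω(G) = 3 (lower bound: χ ≥ ω).
The clique on [5, 7, 10] has size 3, forcing χ ≥ 3, and the coloring below uses 3 colors, so χ(G) = 3.
A valid 3-coloring: color 1: [4, 10, 11]; color 2: [7, 8, 9]; color 3: [5, 6].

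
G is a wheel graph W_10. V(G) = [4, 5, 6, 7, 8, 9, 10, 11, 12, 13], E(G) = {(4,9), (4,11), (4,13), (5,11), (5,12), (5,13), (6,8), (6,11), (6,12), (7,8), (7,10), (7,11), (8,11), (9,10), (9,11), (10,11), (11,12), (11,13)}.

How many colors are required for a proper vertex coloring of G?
Clique number ω(G) = 3 (lower bound: χ ≥ ω).
Odd cycle [7, 10, 9, 4, 13, 5, 12, 6, 8] needs 3 colors (χ ≥ 3).
Vertex 11 is adjacent to every vertex of [4, 5, 6, 7, 8, 9, 10, 12, 13], which already need 3 colors among themselves, so 11 needs a new color (χ ≥ 4).
The coloring below uses 4 colors, so χ(G) = 4.
A valid 4-coloring: color 1: [11]; color 2: [6, 7, 9, 13]; color 3: [4, 5, 8, 10]; color 4: [12].

χ(G) = 4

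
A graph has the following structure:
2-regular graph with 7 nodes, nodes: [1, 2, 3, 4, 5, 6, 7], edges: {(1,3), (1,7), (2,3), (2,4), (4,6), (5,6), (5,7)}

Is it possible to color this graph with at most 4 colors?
Yes, G is 4-colorable

A valid 4-coloring: color 1: [3, 6, 7]; color 2: [1, 2, 5]; color 3: [4].
(χ(G) = 3 ≤ 4.)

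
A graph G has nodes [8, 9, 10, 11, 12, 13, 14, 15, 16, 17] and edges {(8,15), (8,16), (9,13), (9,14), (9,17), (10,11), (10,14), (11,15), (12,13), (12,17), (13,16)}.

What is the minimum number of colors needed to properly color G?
Clique number ω(G) = 2 (lower bound: χ ≥ ω).
The graph is bipartite (no odd cycle), so 2 colors suffice: χ(G) = 2.
A valid 2-coloring: color 1: [8, 11, 13, 14, 17]; color 2: [9, 10, 12, 15, 16].

χ(G) = 2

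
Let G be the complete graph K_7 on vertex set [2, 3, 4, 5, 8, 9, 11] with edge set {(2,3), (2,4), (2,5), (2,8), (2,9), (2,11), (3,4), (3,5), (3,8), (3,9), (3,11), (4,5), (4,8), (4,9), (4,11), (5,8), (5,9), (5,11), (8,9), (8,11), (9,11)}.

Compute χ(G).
Clique number ω(G) = 7 (lower bound: χ ≥ ω).
The clique on [2, 3, 4, 5, 8, 9, 11] has size 7, forcing χ ≥ 7, and the coloring below uses 7 colors, so χ(G) = 7.
A valid 7-coloring: color 1: [8]; color 2: [9]; color 3: [11]; color 4: [3]; color 5: [4]; color 6: [5]; color 7: [2].

χ(G) = 7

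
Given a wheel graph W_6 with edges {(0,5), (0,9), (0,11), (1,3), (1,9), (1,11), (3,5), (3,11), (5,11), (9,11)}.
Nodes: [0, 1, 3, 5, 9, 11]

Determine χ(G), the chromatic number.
Clique number ω(G) = 3 (lower bound: χ ≥ ω).
Odd cycle [5, 0, 9, 1, 3] needs 3 colors (χ ≥ 3).
Vertex 11 is adjacent to every vertex of [0, 1, 3, 5, 9], which already need 3 colors among themselves, so 11 needs a new color (χ ≥ 4).
The coloring below uses 4 colors, so χ(G) = 4.
A valid 4-coloring: color 1: [11]; color 2: [1, 5]; color 3: [0, 3]; color 4: [9].

χ(G) = 4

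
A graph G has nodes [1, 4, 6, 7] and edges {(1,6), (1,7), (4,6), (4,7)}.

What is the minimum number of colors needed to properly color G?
Clique number ω(G) = 2 (lower bound: χ ≥ ω).
The graph is bipartite (no odd cycle), so 2 colors suffice: χ(G) = 2.
A valid 2-coloring: color 1: [1, 4]; color 2: [6, 7].

χ(G) = 2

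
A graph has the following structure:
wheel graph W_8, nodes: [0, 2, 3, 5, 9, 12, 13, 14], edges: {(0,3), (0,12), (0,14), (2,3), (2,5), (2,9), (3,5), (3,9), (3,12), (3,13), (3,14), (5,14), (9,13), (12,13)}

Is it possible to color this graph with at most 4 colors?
A valid 4-coloring: color 1: [3]; color 2: [9, 12, 14]; color 3: [0, 5, 13]; color 4: [2].
(χ(G) = 4 ≤ 4.)

Yes, G is 4-colorable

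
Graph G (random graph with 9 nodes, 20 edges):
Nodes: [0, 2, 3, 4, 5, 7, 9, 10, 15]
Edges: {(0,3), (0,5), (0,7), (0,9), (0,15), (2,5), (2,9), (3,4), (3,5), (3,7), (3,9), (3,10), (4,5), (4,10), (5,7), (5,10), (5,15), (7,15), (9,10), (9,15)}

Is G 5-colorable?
A valid 5-coloring: color 1: [5, 9]; color 2: [2, 3, 15]; color 3: [0, 4]; color 4: [7, 10].
(χ(G) = 4 ≤ 5.)

Yes, G is 5-colorable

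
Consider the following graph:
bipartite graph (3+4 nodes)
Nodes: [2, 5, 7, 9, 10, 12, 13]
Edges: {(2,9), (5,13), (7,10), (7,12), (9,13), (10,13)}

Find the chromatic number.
Clique number ω(G) = 2 (lower bound: χ ≥ ω).
The graph is bipartite (no odd cycle), so 2 colors suffice: χ(G) = 2.
A valid 2-coloring: color 1: [2, 7, 13]; color 2: [5, 9, 10, 12].

χ(G) = 2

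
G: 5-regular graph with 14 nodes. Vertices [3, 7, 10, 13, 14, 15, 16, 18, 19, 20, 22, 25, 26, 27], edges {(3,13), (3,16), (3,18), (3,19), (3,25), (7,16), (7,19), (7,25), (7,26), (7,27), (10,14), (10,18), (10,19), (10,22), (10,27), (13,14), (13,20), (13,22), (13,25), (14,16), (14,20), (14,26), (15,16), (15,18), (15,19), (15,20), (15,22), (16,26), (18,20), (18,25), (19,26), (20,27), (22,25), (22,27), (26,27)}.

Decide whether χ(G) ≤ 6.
A valid 6-coloring: color 1: [3, 7, 10, 15]; color 2: [13, 16, 18, 19, 27]; color 3: [20, 25, 26]; color 4: [14, 22].
(χ(G) = 4 ≤ 6.)

Yes, G is 6-colorable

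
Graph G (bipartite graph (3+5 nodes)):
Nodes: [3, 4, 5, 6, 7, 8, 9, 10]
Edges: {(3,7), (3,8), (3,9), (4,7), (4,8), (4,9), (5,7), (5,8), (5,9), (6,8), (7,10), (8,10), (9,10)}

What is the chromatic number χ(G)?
χ(G) = 2

Clique number ω(G) = 2 (lower bound: χ ≥ ω).
The graph is bipartite (no odd cycle), so 2 colors suffice: χ(G) = 2.
A valid 2-coloring: color 1: [7, 8, 9]; color 2: [3, 4, 5, 6, 10].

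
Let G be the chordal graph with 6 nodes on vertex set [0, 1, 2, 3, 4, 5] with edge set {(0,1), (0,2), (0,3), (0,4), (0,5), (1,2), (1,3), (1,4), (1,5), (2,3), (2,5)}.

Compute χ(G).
Clique number ω(G) = 4 (lower bound: χ ≥ ω).
The clique on [0, 1, 2, 3] has size 4, forcing χ ≥ 4, and the coloring below uses 4 colors, so χ(G) = 4.
A valid 4-coloring: color 1: [0]; color 2: [1]; color 3: [2, 4]; color 4: [3, 5].

χ(G) = 4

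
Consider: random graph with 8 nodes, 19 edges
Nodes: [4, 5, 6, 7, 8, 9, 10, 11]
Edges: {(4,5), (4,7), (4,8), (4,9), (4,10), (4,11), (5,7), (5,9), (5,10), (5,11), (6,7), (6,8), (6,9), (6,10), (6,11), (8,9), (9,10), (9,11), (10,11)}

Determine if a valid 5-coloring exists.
A valid 5-coloring: color 1: [7, 9]; color 2: [4, 6]; color 3: [8, 11]; color 4: [5]; color 5: [10].
(χ(G) = 5 ≤ 5.)

Yes, G is 5-colorable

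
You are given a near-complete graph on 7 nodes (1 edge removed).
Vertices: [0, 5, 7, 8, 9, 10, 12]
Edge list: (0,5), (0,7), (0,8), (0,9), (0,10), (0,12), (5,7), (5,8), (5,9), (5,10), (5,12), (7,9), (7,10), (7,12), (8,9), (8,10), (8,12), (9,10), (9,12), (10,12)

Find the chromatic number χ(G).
Clique number ω(G) = 6 (lower bound: χ ≥ ω).
The clique on [0, 5, 8, 9, 10, 12] has size 6, forcing χ ≥ 6, and the coloring below uses 6 colors, so χ(G) = 6.
A valid 6-coloring: color 1: [0]; color 2: [9]; color 3: [5]; color 4: [12]; color 5: [10]; color 6: [7, 8].

χ(G) = 6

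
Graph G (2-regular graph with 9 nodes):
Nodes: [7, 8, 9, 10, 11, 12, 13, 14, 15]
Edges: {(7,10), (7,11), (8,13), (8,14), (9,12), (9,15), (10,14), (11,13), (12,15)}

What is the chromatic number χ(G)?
Clique number ω(G) = 3 (lower bound: χ ≥ ω).
The clique on [9, 12, 15] has size 3, forcing χ ≥ 3, and the coloring below uses 3 colors, so χ(G) = 3.
A valid 3-coloring: color 1: [8, 10, 11, 15]; color 2: [7, 12, 13, 14]; color 3: [9].

χ(G) = 3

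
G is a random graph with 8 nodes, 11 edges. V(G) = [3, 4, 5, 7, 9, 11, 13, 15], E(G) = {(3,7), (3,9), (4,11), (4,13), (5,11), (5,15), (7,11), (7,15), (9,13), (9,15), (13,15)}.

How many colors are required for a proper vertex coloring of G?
Clique number ω(G) = 3 (lower bound: χ ≥ ω).
The clique on [9, 13, 15] has size 3, forcing χ ≥ 3, and the coloring below uses 3 colors, so χ(G) = 3.
A valid 3-coloring: color 1: [3, 11, 15]; color 2: [5, 7, 13]; color 3: [4, 9].

χ(G) = 3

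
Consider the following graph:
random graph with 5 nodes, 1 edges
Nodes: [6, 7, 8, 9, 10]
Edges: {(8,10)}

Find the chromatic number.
Clique number ω(G) = 2 (lower bound: χ ≥ ω).
The graph is bipartite (no odd cycle), so 2 colors suffice: χ(G) = 2.
A valid 2-coloring: color 1: [6, 7, 9, 10]; color 2: [8].

χ(G) = 2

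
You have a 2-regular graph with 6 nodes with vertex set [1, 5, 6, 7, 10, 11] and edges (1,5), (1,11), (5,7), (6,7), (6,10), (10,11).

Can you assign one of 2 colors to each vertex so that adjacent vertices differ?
A valid 2-coloring: color 1: [5, 6, 11]; color 2: [1, 7, 10].
(χ(G) = 2 ≤ 2.)

Yes, G is 2-colorable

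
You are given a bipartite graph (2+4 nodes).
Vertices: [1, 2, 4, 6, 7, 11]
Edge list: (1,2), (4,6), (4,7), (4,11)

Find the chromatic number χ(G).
χ(G) = 2

Clique number ω(G) = 2 (lower bound: χ ≥ ω).
The graph is bipartite (no odd cycle), so 2 colors suffice: χ(G) = 2.
A valid 2-coloring: color 1: [2, 4]; color 2: [1, 6, 7, 11].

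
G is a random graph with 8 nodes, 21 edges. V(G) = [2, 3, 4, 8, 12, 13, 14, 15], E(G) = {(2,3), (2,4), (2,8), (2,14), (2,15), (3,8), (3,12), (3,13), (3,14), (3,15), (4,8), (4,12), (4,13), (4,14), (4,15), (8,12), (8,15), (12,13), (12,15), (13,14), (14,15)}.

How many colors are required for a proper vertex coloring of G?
Clique number ω(G) = 4 (lower bound: χ ≥ ω).
The clique on [2, 3, 8, 15] has size 4, forcing χ ≥ 4, and the coloring below uses 4 colors, so χ(G) = 4.
A valid 4-coloring: color 1: [3, 4]; color 2: [13, 15]; color 3: [2, 12]; color 4: [8, 14].

χ(G) = 4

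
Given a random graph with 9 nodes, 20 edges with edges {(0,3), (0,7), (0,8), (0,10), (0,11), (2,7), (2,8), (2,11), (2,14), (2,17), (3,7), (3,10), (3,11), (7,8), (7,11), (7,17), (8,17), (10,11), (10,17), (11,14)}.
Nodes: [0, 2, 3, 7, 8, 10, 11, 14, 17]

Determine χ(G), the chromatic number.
χ(G) = 4

Clique number ω(G) = 4 (lower bound: χ ≥ ω).
The clique on [0, 3, 10, 11] has size 4, forcing χ ≥ 4, and the coloring below uses 4 colors, so χ(G) = 4.
A valid 4-coloring: color 1: [11, 17]; color 2: [7, 10, 14]; color 3: [0, 2]; color 4: [3, 8].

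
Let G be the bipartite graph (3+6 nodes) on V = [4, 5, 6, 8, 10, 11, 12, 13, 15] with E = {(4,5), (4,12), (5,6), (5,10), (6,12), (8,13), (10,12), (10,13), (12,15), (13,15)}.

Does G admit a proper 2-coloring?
Yes, G is 2-colorable

A valid 2-coloring: color 1: [5, 11, 12, 13]; color 2: [4, 6, 8, 10, 15].
(χ(G) = 2 ≤ 2.)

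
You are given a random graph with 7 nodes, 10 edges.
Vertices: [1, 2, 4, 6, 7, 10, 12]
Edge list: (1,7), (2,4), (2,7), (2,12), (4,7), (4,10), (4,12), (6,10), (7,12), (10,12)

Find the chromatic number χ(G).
Clique number ω(G) = 4 (lower bound: χ ≥ ω).
The clique on [2, 4, 7, 12] has size 4, forcing χ ≥ 4, and the coloring below uses 4 colors, so χ(G) = 4.
A valid 4-coloring: color 1: [1, 4, 6]; color 2: [7, 10]; color 3: [12]; color 4: [2].

χ(G) = 4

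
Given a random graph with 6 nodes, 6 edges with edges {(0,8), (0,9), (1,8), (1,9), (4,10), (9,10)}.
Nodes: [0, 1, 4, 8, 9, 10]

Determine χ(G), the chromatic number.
Clique number ω(G) = 2 (lower bound: χ ≥ ω).
The graph is bipartite (no odd cycle), so 2 colors suffice: χ(G) = 2.
A valid 2-coloring: color 1: [4, 8, 9]; color 2: [0, 1, 10].

χ(G) = 2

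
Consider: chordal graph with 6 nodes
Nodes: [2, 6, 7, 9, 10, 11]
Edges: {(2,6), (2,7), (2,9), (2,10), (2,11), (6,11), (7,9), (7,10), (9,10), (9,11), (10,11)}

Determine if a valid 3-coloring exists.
The clique on vertices [2, 9, 10, 11] has size 4 > 3, so it alone needs 4 colors.

No, G is not 3-colorable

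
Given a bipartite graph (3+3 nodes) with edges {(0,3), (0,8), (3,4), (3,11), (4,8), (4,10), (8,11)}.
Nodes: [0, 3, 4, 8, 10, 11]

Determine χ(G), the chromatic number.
Clique number ω(G) = 2 (lower bound: χ ≥ ω).
The graph is bipartite (no odd cycle), so 2 colors suffice: χ(G) = 2.
A valid 2-coloring: color 1: [3, 8, 10]; color 2: [0, 4, 11].

χ(G) = 2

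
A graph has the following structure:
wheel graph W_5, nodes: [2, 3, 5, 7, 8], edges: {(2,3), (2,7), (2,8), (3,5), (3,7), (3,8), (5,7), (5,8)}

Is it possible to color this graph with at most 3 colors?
A valid 3-coloring: color 1: [3]; color 2: [7, 8]; color 3: [2, 5].
(χ(G) = 3 ≤ 3.)

Yes, G is 3-colorable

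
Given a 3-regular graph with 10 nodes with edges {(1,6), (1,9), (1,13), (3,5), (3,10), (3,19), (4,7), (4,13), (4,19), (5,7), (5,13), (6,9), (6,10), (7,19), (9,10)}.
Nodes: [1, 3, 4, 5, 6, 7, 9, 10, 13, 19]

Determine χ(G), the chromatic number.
χ(G) = 3

Clique number ω(G) = 3 (lower bound: χ ≥ ω).
The clique on [1, 6, 9] has size 3, forcing χ ≥ 3, and the coloring below uses 3 colors, so χ(G) = 3.
A valid 3-coloring: color 1: [9, 13, 19]; color 2: [1, 4, 5, 10]; color 3: [3, 6, 7].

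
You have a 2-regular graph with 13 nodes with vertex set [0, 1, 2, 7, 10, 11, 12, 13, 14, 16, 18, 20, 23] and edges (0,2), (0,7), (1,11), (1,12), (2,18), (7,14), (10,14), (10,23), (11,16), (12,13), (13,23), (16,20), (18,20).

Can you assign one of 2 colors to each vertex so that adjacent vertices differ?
No, G is not 2-colorable

Odd cycle [11, 16, 20, 18, 2, 0, 7, 14, 10, 23, 13, 12, 1] needs 3 colors (χ ≥ 3).
Hence χ(G) ≥ 3 > 2, so no proper 2-coloring exists.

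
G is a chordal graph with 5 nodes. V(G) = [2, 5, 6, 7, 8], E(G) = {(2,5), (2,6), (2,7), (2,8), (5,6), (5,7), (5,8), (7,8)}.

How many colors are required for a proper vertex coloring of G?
Clique number ω(G) = 4 (lower bound: χ ≥ ω).
The clique on [2, 5, 7, 8] has size 4, forcing χ ≥ 4, and the coloring below uses 4 colors, so χ(G) = 4.
A valid 4-coloring: color 1: [2]; color 2: [5]; color 3: [6, 7]; color 4: [8].

χ(G) = 4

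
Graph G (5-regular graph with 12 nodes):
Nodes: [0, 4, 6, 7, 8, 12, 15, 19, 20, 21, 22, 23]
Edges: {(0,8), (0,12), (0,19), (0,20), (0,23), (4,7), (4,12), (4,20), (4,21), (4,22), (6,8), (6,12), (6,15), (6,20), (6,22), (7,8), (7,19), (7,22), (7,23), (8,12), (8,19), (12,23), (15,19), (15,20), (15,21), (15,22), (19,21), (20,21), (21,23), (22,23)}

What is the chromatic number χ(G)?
Clique number ω(G) = 3 (lower bound: χ ≥ ω).
The clique on [0, 8, 19] has size 3, forcing χ ≥ 3, and the coloring below uses 3 colors, so χ(G) = 3.
A valid 3-coloring: color 1: [4, 8, 15, 23]; color 2: [12, 19, 20, 22]; color 3: [0, 6, 7, 21].

χ(G) = 3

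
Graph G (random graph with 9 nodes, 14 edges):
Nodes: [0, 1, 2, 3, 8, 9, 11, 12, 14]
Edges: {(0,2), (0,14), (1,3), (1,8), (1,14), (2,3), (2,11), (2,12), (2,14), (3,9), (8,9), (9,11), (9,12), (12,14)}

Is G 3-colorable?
Yes, G is 3-colorable

A valid 3-coloring: color 1: [1, 2, 9]; color 2: [3, 8, 11, 14]; color 3: [0, 12].
(χ(G) = 3 ≤ 3.)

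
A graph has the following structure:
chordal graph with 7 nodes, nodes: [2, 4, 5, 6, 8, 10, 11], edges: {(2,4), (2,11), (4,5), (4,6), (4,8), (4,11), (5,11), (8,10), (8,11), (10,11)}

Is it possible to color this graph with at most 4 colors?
A valid 4-coloring: color 1: [6, 11]; color 2: [4, 10]; color 3: [2, 5, 8].
(χ(G) = 3 ≤ 4.)

Yes, G is 4-colorable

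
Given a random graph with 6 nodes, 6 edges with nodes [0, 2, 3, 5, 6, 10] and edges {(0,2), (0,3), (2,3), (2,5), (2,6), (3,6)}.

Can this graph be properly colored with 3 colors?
A valid 3-coloring: color 1: [2, 10]; color 2: [3, 5]; color 3: [0, 6].
(χ(G) = 3 ≤ 3.)

Yes, G is 3-colorable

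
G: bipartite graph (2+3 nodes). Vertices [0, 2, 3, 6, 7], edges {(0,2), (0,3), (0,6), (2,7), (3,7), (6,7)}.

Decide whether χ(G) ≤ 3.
Yes, G is 3-colorable

A valid 3-coloring: color 1: [0, 7]; color 2: [2, 3, 6].
(χ(G) = 2 ≤ 3.)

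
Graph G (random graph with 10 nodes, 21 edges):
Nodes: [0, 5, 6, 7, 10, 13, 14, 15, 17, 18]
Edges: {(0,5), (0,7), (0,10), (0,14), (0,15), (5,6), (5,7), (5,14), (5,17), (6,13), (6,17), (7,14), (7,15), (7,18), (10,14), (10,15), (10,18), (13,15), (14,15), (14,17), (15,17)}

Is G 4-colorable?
A valid 4-coloring: color 1: [5, 15, 18]; color 2: [6, 14]; color 3: [0, 13, 17]; color 4: [7, 10].
(χ(G) = 4 ≤ 4.)

Yes, G is 4-colorable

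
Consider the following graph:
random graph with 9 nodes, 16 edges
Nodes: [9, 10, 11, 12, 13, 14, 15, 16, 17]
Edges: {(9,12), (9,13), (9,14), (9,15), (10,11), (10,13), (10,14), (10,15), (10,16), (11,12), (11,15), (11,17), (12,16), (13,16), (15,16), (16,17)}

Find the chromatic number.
χ(G) = 3

Clique number ω(G) = 3 (lower bound: χ ≥ ω).
The clique on [10, 13, 16] has size 3, forcing χ ≥ 3, and the coloring below uses 3 colors, so χ(G) = 3.
A valid 3-coloring: color 1: [9, 11, 16]; color 2: [10, 12, 17]; color 3: [13, 14, 15].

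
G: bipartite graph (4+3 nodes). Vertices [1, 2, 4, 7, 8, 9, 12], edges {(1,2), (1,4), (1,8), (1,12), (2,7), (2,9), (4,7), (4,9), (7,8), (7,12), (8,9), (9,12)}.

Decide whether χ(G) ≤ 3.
Yes, G is 3-colorable

A valid 3-coloring: color 1: [1, 7, 9]; color 2: [2, 4, 8, 12].
(χ(G) = 2 ≤ 3.)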